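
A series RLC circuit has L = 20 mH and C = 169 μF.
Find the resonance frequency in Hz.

Step 1 — Resonance condition Im(Z)=0 gives ω₀ = 1/√(LC).
Step 2 — ω₀ = 1/√(0.02·0.000169) = 543.9 rad/s.
Step 3 — f₀ = ω₀/(2π) = 86.57 Hz.

f₀ = 86.57 Hz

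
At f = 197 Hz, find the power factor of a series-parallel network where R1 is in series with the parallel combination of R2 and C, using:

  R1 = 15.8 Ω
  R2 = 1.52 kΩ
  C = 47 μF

Step 1 — Angular frequency: ω = 2π·f = 2π·197 = 1238 rad/s.
Step 2 — Component impedances:
  R1: Z = R = 15.8 Ω
  R2: Z = R = 1520 Ω
  C: Z = 1/(jωC) = -j/(ω·C) = 0 - j17.19 Ω
Step 3 — Parallel branch: R2 || C = 1/(1/R2 + 1/C) = 0.1944 - j17.19 Ω.
Step 4 — Series with R1: Z_total = R1 + (R2 || C) = 15.99 - j17.19 Ω = 23.48∠-47.1° Ω.
Step 5 — Power factor: PF = cos(φ) = Re(Z)/|Z| = 15.9944/23.4779 = 0.6813.
Step 6 — Type: Im(Z) = -17.19 ⇒ leading (phase φ = -47.1°).

PF = 0.6813 (leading, φ = -47.1°)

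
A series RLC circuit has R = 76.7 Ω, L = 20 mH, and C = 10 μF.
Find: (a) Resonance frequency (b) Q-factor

Step 1 — Resonance condition Im(Z)=0 gives ω₀ = 1/√(LC).
Step 2 — ω₀ = 1/√(0.02·1e-05) = 2236 rad/s.
Step 3 — f₀ = ω₀/(2π) = 355.9 Hz.
Step 4 — Series Q: Q = ω₀L/R = 2236·0.02/76.7 = 0.5831.

(a) f₀ = 355.9 Hz  (b) Q = 0.5831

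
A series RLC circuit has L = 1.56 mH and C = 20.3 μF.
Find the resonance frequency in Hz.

Step 1 — Resonance condition Im(Z)=0 gives ω₀ = 1/√(LC).
Step 2 — ω₀ = 1/√(0.00156·2.03e-05) = 5619 rad/s.
Step 3 — f₀ = ω₀/(2π) = 894.4 Hz.

f₀ = 894.4 Hz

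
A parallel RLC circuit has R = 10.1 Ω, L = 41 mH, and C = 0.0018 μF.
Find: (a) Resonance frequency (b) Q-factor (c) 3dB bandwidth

Step 1 — Resonance: ω₀ = 1/√(LC) = 1/√(0.041·1.8e-09) = 1.164e+05 rad/s.
Step 2 — f₀ = ω₀/(2π) = 1.853e+04 Hz.
Step 3 — Parallel Q: Q = R/(ω₀L) = 10.1/(1.164e+05·0.041) = 0.002116.
Step 4 — Bandwidth: Δω = ω₀/Q = 5.501e+07 rad/s; BW = Δω/(2π) = 8.754e+06 Hz.

(a) f₀ = 1.853e+04 Hz  (b) Q = 0.002116  (c) BW = 8.754e+06 Hz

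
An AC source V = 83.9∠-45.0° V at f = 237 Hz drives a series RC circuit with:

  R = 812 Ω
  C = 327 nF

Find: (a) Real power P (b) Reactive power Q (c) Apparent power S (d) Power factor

Step 1 — Angular frequency: ω = 2π·f = 2π·237 = 1489 rad/s.
Step 2 — Component impedances:
  R: Z = R = 812 Ω
  C: Z = 1/(jωC) = -j/(ω·C) = 0 - j2054 Ω
Step 3 — Series combination: Z_total = R + C = 812 - j2054 Ω = 2208∠-68.4° Ω.
Step 4 — Source phasor: V = 83.9∠-45.0° V = 59.33 - j59.33 V.
Step 5 — Current: I = V / Z = 0.03486 + j0.0151 A = 0.03799∠23.4° A.
Step 6 — Complex power: S = V·I* = 1.172 - j2.964 VA.
Step 7 — Real power: P = Re(S) = 1.172 W.
Step 8 — Reactive power: Q = Im(S) = -2.964 VAR.
Step 9 — Apparent power: |S| = 3.188 VA.
Step 10 — Power factor: PF = P/|S| = 0.3677 (leading).

(a) P = 1.172 W  (b) Q = -2.964 VAR  (c) S = 3.188 VA  (d) PF = 0.3677 (leading)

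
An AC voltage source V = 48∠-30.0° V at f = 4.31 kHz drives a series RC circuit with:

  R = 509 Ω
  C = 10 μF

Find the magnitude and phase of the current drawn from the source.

Step 1 — Angular frequency: ω = 2π·f = 2π·4310 = 2.708e+04 rad/s.
Step 2 — Component impedances:
  R: Z = R = 509 Ω
  C: Z = 1/(jωC) = -j/(ω·C) = 0 - j3.693 Ω
Step 3 — Series combination: Z_total = R + C = 509 - j3.693 Ω = 509∠-0.4° Ω.
Step 4 — Source phasor: V = 48∠-30.0° V = 41.57 - j24 V.
Step 5 — Ohm's law: I = V / Z_total = (41.57 - j24) / (509 - j3.693) = 0.08201 - j0.04656 A.
Step 6 — Convert to polar: |I| = 0.0943 A, ∠I = -29.6°.

I = 0.0943∠-29.6° A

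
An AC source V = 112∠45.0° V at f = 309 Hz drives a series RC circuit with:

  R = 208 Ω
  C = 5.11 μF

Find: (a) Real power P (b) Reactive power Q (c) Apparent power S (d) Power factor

Step 1 — Angular frequency: ω = 2π·f = 2π·309 = 1942 rad/s.
Step 2 — Component impedances:
  R: Z = R = 208 Ω
  C: Z = 1/(jωC) = -j/(ω·C) = 0 - j100.8 Ω
Step 3 — Series combination: Z_total = R + C = 208 - j100.8 Ω = 231.1∠-25.9° Ω.
Step 4 — Source phasor: V = 112∠45.0° V = 79.2 + j79.2 V.
Step 5 — Current: I = V / Z = 0.1589 + j0.4578 A = 0.4846∠70.9° A.
Step 6 — Complex power: S = V·I* = 48.84 - j23.67 VA.
Step 7 — Real power: P = Re(S) = 48.84 W.
Step 8 — Reactive power: Q = Im(S) = -23.67 VAR.
Step 9 — Apparent power: |S| = 54.27 VA.
Step 10 — Power factor: PF = P/|S| = 0.8999 (leading).

(a) P = 48.84 W  (b) Q = -23.67 VAR  (c) S = 54.27 VA  (d) PF = 0.8999 (leading)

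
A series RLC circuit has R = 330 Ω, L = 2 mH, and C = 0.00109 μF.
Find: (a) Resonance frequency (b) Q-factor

Step 1 — Resonance condition Im(Z)=0 gives ω₀ = 1/√(LC).
Step 2 — ω₀ = 1/√(0.002·1.09e-09) = 6.773e+05 rad/s.
Step 3 — f₀ = ω₀/(2π) = 1.078e+05 Hz.
Step 4 — Series Q: Q = ω₀L/R = 6.773e+05·0.002/330 = 4.105.

(a) f₀ = 1.078e+05 Hz  (b) Q = 4.105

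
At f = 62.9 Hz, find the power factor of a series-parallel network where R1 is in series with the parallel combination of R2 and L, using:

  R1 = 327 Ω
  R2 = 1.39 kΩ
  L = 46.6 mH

Step 1 — Angular frequency: ω = 2π·f = 2π·62.9 = 395.2 rad/s.
Step 2 — Component impedances:
  R1: Z = R = 327 Ω
  R2: Z = R = 1390 Ω
  L: Z = jωL = j·395.2·0.0466 = 0 + j18.42 Ω
Step 3 — Parallel branch: R2 || L = 1/(1/R2 + 1/L) = 0.244 + j18.41 Ω.
Step 4 — Series with R1: Z_total = R1 + (R2 || L) = 327.2 + j18.41 Ω = 327.8∠3.2° Ω.
Step 5 — Power factor: PF = cos(φ) = Re(Z)/|Z| = 327.24/327.76 = 0.9984.
Step 6 — Type: Im(Z) = 18.41 ⇒ lagging (phase φ = 3.2°).

PF = 0.9984 (lagging, φ = 3.2°)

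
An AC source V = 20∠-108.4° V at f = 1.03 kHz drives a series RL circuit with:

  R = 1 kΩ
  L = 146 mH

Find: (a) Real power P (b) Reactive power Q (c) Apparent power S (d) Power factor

Step 1 — Angular frequency: ω = 2π·f = 2π·1030 = 6472 rad/s.
Step 2 — Component impedances:
  R: Z = R = 1000 Ω
  L: Z = jωL = j·6472·0.146 = 0 + j944.9 Ω
Step 3 — Series combination: Z_total = R + L = 1000 + j944.9 Ω = 1376∠43.4° Ω.
Step 4 — Source phasor: V = 20∠-108.4° V = -6.313 - j18.98 V.
Step 5 — Current: I = V / Z = -0.01281 - j0.006875 A = 0.01454∠-151.8° A.
Step 6 — Complex power: S = V·I* = 0.2113 + j0.1997 VA.
Step 7 — Real power: P = Re(S) = 0.2113 W.
Step 8 — Reactive power: Q = Im(S) = 0.1997 VAR.
Step 9 — Apparent power: |S| = 0.2907 VA.
Step 10 — Power factor: PF = P/|S| = 0.7269 (lagging).

(a) P = 0.2113 W  (b) Q = 0.1997 VAR  (c) S = 0.2907 VA  (d) PF = 0.7269 (lagging)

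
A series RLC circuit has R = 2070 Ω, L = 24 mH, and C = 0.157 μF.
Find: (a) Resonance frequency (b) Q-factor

Step 1 — Resonance condition Im(Z)=0 gives ω₀ = 1/√(LC).
Step 2 — ω₀ = 1/√(0.024·1.57e-07) = 1.629e+04 rad/s.
Step 3 — f₀ = ω₀/(2π) = 2593 Hz.
Step 4 — Series Q: Q = ω₀L/R = 1.629e+04·0.024/2070 = 0.1889.

(a) f₀ = 2593 Hz  (b) Q = 0.1889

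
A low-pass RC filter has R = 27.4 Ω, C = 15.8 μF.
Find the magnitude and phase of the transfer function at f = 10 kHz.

Step 1 — Angular frequency: ω = 2π·1e+04 = 6.283e+04 rad/s.
Step 2 — Transfer function: H(jω) = 1/(1 + jωRC).
Step 3 — Denominator: 1 + jωRC = 1 + j·6.283e+04·27.4·1.58e-05 = 1 + j27.2.
Step 4 — H = 0.00135 - j0.03671.
Step 5 — Magnitude: |H| = 0.03674 (-28.7 dB); phase: φ = -87.9°.

|H| = 0.03674 (-28.7 dB), φ = -87.9°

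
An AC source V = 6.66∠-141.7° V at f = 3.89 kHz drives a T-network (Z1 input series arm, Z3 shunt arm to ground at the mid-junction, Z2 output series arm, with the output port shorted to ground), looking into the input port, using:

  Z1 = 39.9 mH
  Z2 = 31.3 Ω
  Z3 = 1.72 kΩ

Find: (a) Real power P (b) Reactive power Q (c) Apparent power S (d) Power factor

Step 1 — Angular frequency: ω = 2π·f = 2π·3890 = 2.444e+04 rad/s.
Step 2 — Component impedances:
  Z1: Z = jωL = j·2.444e+04·0.0399 = 0 + j975.2 Ω
  Z2: Z = R = 31.3 Ω
  Z3: Z = R = 1720 Ω
Step 3 — With the output port shorted to ground, the output series arm Z2 runs from the junction to ground; the shunt arm Z3 also runs from the junction to ground. They appear in parallel: Z3 || Z2 = 30.74 Ω.
Step 4 — Series with input arm Z1: Z_in = Z1 + (Z3 || Z2) = 30.74 + j975.2 Ω = 975.7∠88.2° Ω.
Step 5 — Source phasor: V = 6.66∠-141.7° V = -5.227 - j4.128 V.
Step 6 — Current: I = V / Z = -0.004397 + j0.005221 A = 0.006826∠130.1° A.
Step 7 — Complex power: S = V·I* = 0.001432 + j0.04544 VA.
Step 8 — Real power: P = Re(S) = 0.001432 W.
Step 9 — Reactive power: Q = Im(S) = 0.04544 VAR.
Step 10 — Apparent power: |S| = 0.04546 VA.
Step 11 — Power factor: PF = P/|S| = 0.03151 (lagging).

(a) P = 0.001432 W  (b) Q = 0.04544 VAR  (c) S = 0.04546 VA  (d) PF = 0.03151 (lagging)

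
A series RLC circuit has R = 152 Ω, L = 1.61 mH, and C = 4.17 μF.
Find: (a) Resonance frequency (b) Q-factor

Step 1 — Resonance condition Im(Z)=0 gives ω₀ = 1/√(LC).
Step 2 — ω₀ = 1/√(0.00161·4.17e-06) = 1.22e+04 rad/s.
Step 3 — f₀ = ω₀/(2π) = 1942 Hz.
Step 4 — Series Q: Q = ω₀L/R = 1.22e+04·0.00161/152 = 0.1293.

(a) f₀ = 1942 Hz  (b) Q = 0.1293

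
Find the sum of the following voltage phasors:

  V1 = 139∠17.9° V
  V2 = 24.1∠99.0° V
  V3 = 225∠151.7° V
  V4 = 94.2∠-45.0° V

Step 1 — Convert each phasor to rectangular form:
  V1 = 139·(cos(17.9°) + j·sin(17.9°)) = 132.3 + j42.72 V
  V2 = 24.1·(cos(99.0°) + j·sin(99.0°)) = -3.77 + j23.8 V
  V3 = 225·(cos(151.7°) + j·sin(151.7°)) = -198.1 + j106.7 V
  V4 = 94.2·(cos(-45.0°) + j·sin(-45.0°)) = 66.61 - j66.61 V
Step 2 — Sum components: V_total = -2.996 + j106.6 V.
Step 3 — Convert to polar: |V_total| = 106.6 V, ∠V_total = 91.6°.

V_total = 106.6∠91.6° V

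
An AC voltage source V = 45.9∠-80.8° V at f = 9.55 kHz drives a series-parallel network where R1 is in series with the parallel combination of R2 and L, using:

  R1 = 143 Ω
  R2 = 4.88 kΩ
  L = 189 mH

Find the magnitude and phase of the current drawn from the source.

Step 1 — Angular frequency: ω = 2π·f = 2π·9550 = 6e+04 rad/s.
Step 2 — Component impedances:
  R1: Z = R = 143 Ω
  R2: Z = R = 4880 Ω
  L: Z = jωL = j·6e+04·0.189 = 0 + j1.134e+04 Ω
Step 3 — Parallel branch: R2 || L = 1/(1/R2 + 1/L) = 4118 + j1772 Ω.
Step 4 — Series with R1: Z_total = R1 + (R2 || L) = 4261 + j1772 Ω = 4614∠22.6° Ω.
Step 5 — Source phasor: V = 45.9∠-80.8° V = 7.339 - j45.31 V.
Step 6 — Ohm's law: I = V / Z_total = (7.339 - j45.31) / (4261 + j1772) = -0.002302 - j0.009677 A.
Step 7 — Convert to polar: |I| = 0.009947 A, ∠I = -103.4°.

I = 0.009947∠-103.4° A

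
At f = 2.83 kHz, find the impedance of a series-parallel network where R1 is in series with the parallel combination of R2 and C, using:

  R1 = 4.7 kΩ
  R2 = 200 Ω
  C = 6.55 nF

Step 1 — Angular frequency: ω = 2π·f = 2π·2830 = 1.778e+04 rad/s.
Step 2 — Component impedances:
  R1: Z = R = 4700 Ω
  R2: Z = R = 200 Ω
  C: Z = 1/(jωC) = -j/(ω·C) = 0 - j8586 Ω
Step 3 — Parallel branch: R2 || C = 1/(1/R2 + 1/C) = 199.9 - j4.656 Ω.
Step 4 — Series with R1: Z_total = R1 + (R2 || C) = 4900 - j4.656 Ω = 4900∠-0.1° Ω.

Z = 4900 - j4.656 Ω = 4900∠-0.1° Ω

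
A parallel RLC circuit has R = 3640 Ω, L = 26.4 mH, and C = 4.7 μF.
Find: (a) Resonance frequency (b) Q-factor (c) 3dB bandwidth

Step 1 — Resonance: ω₀ = 1/√(LC) = 1/√(0.0264·4.7e-06) = 2839 rad/s.
Step 2 — f₀ = ω₀/(2π) = 451.8 Hz.
Step 3 — Parallel Q: Q = R/(ω₀L) = 3640/(2839·0.0264) = 48.57.
Step 4 — Bandwidth: Δω = ω₀/Q = 58.45 rad/s; BW = Δω/(2π) = 9.303 Hz.

(a) f₀ = 451.8 Hz  (b) Q = 48.57  (c) BW = 9.303 Hz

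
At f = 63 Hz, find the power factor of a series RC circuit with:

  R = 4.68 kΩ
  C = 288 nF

Step 1 — Angular frequency: ω = 2π·f = 2π·63 = 395.8 rad/s.
Step 2 — Component impedances:
  R: Z = R = 4680 Ω
  C: Z = 1/(jωC) = -j/(ω·C) = 0 - j8772 Ω
Step 3 — Series combination: Z_total = R + C = 4680 - j8772 Ω = 9942∠-61.9° Ω.
Step 4 — Power factor: PF = cos(φ) = Re(Z)/|Z| = 4680/9942 = 0.4707.
Step 5 — Type: Im(Z) = -8772 ⇒ leading (phase φ = -61.9°).

PF = 0.4707 (leading, φ = -61.9°)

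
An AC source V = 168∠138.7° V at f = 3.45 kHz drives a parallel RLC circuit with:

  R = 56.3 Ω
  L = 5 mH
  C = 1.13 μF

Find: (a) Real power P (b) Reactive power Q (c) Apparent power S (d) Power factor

Step 1 — Angular frequency: ω = 2π·f = 2π·3450 = 2.168e+04 rad/s.
Step 2 — Component impedances:
  R: Z = R = 56.3 Ω
  L: Z = jωL = j·2.168e+04·0.005 = 0 + j108.4 Ω
  C: Z = 1/(jωC) = -j/(ω·C) = 0 - j40.82 Ω
Step 3 — Parallel combination: 1/Z_total = 1/R + 1/L + 1/C; Z_total = 32.38 - j27.83 Ω = 42.69∠-40.7° Ω.
Step 4 — Source phasor: V = 168∠138.7° V = -126.2 + j110.9 V.
Step 5 — Current: I = V / Z = -3.935 + j0.04237 A = 3.935∠179.4° A.
Step 6 — Complex power: S = V·I* = 501.3 - j430.9 VA.
Step 7 — Real power: P = Re(S) = 501.3 W.
Step 8 — Reactive power: Q = Im(S) = -430.9 VAR.
Step 9 — Apparent power: |S| = 661.1 VA.
Step 10 — Power factor: PF = P/|S| = 0.7583 (leading).

(a) P = 501.3 W  (b) Q = -430.9 VAR  (c) S = 661.1 VA  (d) PF = 0.7583 (leading)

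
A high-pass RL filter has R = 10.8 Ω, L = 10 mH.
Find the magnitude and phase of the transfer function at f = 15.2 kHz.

Step 1 — Angular frequency: ω = 2π·1.52e+04 = 9.55e+04 rad/s.
Step 2 — Transfer function: H(jω) = jωL/(R + jωL).
Step 3 — Numerator jωL = j·955; denominator R + jωL = 10.8 + j955.
Step 4 — H = 0.9999 + j0.01131.
Step 5 — Magnitude: |H| = 0.9999 (-0.0 dB); phase: φ = 0.6°.

|H| = 0.9999 (-0.0 dB), φ = 0.6°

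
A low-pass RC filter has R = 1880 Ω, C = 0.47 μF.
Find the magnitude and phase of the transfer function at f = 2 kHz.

Step 1 — Angular frequency: ω = 2π·2000 = 1.257e+04 rad/s.
Step 2 — Transfer function: H(jω) = 1/(1 + jωRC).
Step 3 — Denominator: 1 + jωRC = 1 + j·1.257e+04·1880·4.7e-07 = 1 + j11.1.
Step 4 — H = 0.008046 - j0.08934.
Step 5 — Magnitude: |H| = 0.0897 (-20.9 dB); phase: φ = -84.9°.

|H| = 0.0897 (-20.9 dB), φ = -84.9°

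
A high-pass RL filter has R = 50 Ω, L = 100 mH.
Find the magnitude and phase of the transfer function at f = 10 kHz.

Step 1 — Angular frequency: ω = 2π·1e+04 = 6.283e+04 rad/s.
Step 2 — Transfer function: H(jω) = jωL/(R + jωL).
Step 3 — Numerator jωL = j·6283; denominator R + jωL = 50 + j6283.
Step 4 — H = 0.9999 + j0.007957.
Step 5 — Magnitude: |H| = 1 (-0.0 dB); phase: φ = 0.5°.

|H| = 1 (-0.0 dB), φ = 0.5°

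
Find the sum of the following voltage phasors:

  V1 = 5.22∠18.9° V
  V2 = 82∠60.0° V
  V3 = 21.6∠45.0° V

Step 1 — Convert each phasor to rectangular form:
  V1 = 5.22·(cos(18.9°) + j·sin(18.9°)) = 4.939 + j1.691 V
  V2 = 82·(cos(60.0°) + j·sin(60.0°)) = 41 + j71.01 V
  V3 = 21.6·(cos(45.0°) + j·sin(45.0°)) = 15.27 + j15.27 V
Step 2 — Sum components: V_total = 61.21 + j87.98 V.
Step 3 — Convert to polar: |V_total| = 107.2 V, ∠V_total = 55.2°.

V_total = 107.2∠55.2° V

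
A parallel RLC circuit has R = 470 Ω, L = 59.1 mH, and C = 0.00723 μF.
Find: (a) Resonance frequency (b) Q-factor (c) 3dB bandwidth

Step 1 — Resonance: ω₀ = 1/√(LC) = 1/√(0.0591·7.23e-09) = 4.838e+04 rad/s.
Step 2 — f₀ = ω₀/(2π) = 7699 Hz.
Step 3 — Parallel Q: Q = R/(ω₀L) = 470/(4.838e+04·0.0591) = 0.1644.
Step 4 — Bandwidth: Δω = ω₀/Q = 2.943e+05 rad/s; BW = Δω/(2π) = 4.684e+04 Hz.

(a) f₀ = 7699 Hz  (b) Q = 0.1644  (c) BW = 4.684e+04 Hz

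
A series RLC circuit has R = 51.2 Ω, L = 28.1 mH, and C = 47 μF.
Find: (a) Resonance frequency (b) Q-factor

Step 1 — Resonance condition Im(Z)=0 gives ω₀ = 1/√(LC).
Step 2 — ω₀ = 1/√(0.0281·4.7e-05) = 870.2 rad/s.
Step 3 — f₀ = ω₀/(2π) = 138.5 Hz.
Step 4 — Series Q: Q = ω₀L/R = 870.2·0.0281/51.2 = 0.4776.

(a) f₀ = 138.5 Hz  (b) Q = 0.4776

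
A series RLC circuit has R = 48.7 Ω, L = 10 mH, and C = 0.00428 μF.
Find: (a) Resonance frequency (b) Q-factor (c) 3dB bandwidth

Step 1 — Resonance: ω₀ = 1/√(LC) = 1/√(0.01·4.28e-09) = 1.529e+05 rad/s.
Step 2 — f₀ = ω₀/(2π) = 2.433e+04 Hz.
Step 3 — Series Q: Q = ω₀L/R = 1.529e+05·0.01/48.7 = 31.39.
Step 4 — Bandwidth: Δω = ω₀/Q = 4870 rad/s; BW = Δω/(2π) = 775.1 Hz.

(a) f₀ = 2.433e+04 Hz  (b) Q = 31.39  (c) BW = 775.1 Hz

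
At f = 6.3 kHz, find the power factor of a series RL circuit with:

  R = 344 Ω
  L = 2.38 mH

Step 1 — Angular frequency: ω = 2π·f = 2π·6300 = 3.958e+04 rad/s.
Step 2 — Component impedances:
  R: Z = R = 344 Ω
  L: Z = jωL = j·3.958e+04·0.00238 = 0 + j94.21 Ω
Step 3 — Series combination: Z_total = R + L = 344 + j94.21 Ω = 356.7∠15.3° Ω.
Step 4 — Power factor: PF = cos(φ) = Re(Z)/|Z| = 344/356.67 = 0.9645.
Step 5 — Type: Im(Z) = 94.21 ⇒ lagging (phase φ = 15.3°).

PF = 0.9645 (lagging, φ = 15.3°)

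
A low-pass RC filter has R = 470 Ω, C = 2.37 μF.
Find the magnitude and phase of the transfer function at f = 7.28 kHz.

Step 1 — Angular frequency: ω = 2π·7280 = 4.574e+04 rad/s.
Step 2 — Transfer function: H(jω) = 1/(1 + jωRC).
Step 3 — Denominator: 1 + jωRC = 1 + j·4.574e+04·470·2.37e-06 = 1 + j50.95.
Step 4 — H = 0.0003851 - j0.01962.
Step 5 — Magnitude: |H| = 0.01962 (-34.1 dB); phase: φ = -88.9°.

|H| = 0.01962 (-34.1 dB), φ = -88.9°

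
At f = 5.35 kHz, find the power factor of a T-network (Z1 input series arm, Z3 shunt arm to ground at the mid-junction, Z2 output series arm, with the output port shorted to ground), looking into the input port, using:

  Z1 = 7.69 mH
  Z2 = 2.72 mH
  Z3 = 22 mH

Step 1 — Angular frequency: ω = 2π·f = 2π·5350 = 3.362e+04 rad/s.
Step 2 — Component impedances:
  Z1: Z = jωL = j·3.362e+04·0.00769 = 0 + j258.5 Ω
  Z2: Z = jωL = j·3.362e+04·0.00272 = 0 + j91.43 Ω
  Z3: Z = jωL = j·3.362e+04·0.022 = 0 + j739.5 Ω
Step 3 — With the output port shorted to ground, the output series arm Z2 runs from the junction to ground; the shunt arm Z3 also runs from the junction to ground. They appear in parallel: Z3 || Z2 = 0 + j81.37 Ω.
Step 4 — Series with input arm Z1: Z_in = Z1 + (Z3 || Z2) = 0 + j339.9 Ω = 339.9∠90.0° Ω.
Step 5 — Power factor: PF = cos(φ) = Re(Z)/|Z| = 0/339.9 = 0.
Step 6 — Type: Im(Z) = 339.9 ⇒ lagging (phase φ = 90.0°).

PF = 0 (lagging, φ = 90.0°)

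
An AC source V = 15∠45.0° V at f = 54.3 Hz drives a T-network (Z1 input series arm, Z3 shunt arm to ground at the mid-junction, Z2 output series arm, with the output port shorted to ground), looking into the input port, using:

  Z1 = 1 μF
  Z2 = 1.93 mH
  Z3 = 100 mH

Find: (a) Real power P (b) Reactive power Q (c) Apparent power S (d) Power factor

Step 1 — Angular frequency: ω = 2π·f = 2π·54.3 = 341.2 rad/s.
Step 2 — Component impedances:
  Z1: Z = 1/(jωC) = -j/(ω·C) = 0 - j2931 Ω
  Z2: Z = jωL = j·341.2·0.00193 = 0 + j0.6585 Ω
  Z3: Z = jωL = j·341.2·0.1 = 0 + j34.12 Ω
Step 3 — With the output port shorted to ground, the output series arm Z2 runs from the junction to ground; the shunt arm Z3 also runs from the junction to ground. They appear in parallel: Z3 || Z2 = 0 + j0.646 Ω.
Step 4 — Series with input arm Z1: Z_in = Z1 + (Z3 || Z2) = 0 - j2930 Ω = 2930∠-90.0° Ω.
Step 5 — Source phasor: V = 15∠45.0° V = 10.61 + j10.61 V.
Step 6 — Current: I = V / Z = -0.00362 + j0.00362 A = 0.005119∠135.0° A.
Step 7 — Complex power: S = V·I* = 0 - j0.07678 VA.
Step 8 — Real power: P = Re(S) = 0 W.
Step 9 — Reactive power: Q = Im(S) = -0.07678 VAR.
Step 10 — Apparent power: |S| = 0.07678 VA.
Step 11 — Power factor: PF = P/|S| = 0 (leading).

(a) P = 0 W  (b) Q = -0.07678 VAR  (c) S = 0.07678 VA  (d) PF = 0 (leading)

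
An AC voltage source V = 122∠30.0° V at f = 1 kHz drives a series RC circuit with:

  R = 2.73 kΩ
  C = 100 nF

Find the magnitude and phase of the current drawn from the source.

Step 1 — Angular frequency: ω = 2π·f = 2π·1000 = 6283 rad/s.
Step 2 — Component impedances:
  R: Z = R = 2730 Ω
  C: Z = 1/(jωC) = -j/(ω·C) = 0 - j1592 Ω
Step 3 — Series combination: Z_total = R + C = 2730 - j1592 Ω = 3160∠-30.2° Ω.
Step 4 — Source phasor: V = 122∠30.0° V = 105.7 + j61 V.
Step 5 — Ohm's law: I = V / Z_total = (105.7 + j61) / (2730 - j1592) = 0.01916 + j0.03352 A.
Step 6 — Convert to polar: |I| = 0.03861 A, ∠I = 60.2°.

I = 0.03861∠60.2° A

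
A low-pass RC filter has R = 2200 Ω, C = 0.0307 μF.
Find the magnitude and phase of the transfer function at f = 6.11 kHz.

Step 1 — Angular frequency: ω = 2π·6110 = 3.839e+04 rad/s.
Step 2 — Transfer function: H(jω) = 1/(1 + jωRC).
Step 3 — Denominator: 1 + jωRC = 1 + j·3.839e+04·2200·3.07e-08 = 1 + j2.593.
Step 4 — H = 0.1295 - j0.3357.
Step 5 — Magnitude: |H| = 0.3598 (-8.9 dB); phase: φ = -68.9°.

|H| = 0.3598 (-8.9 dB), φ = -68.9°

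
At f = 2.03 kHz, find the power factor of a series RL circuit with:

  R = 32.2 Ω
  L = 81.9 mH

Step 1 — Angular frequency: ω = 2π·f = 2π·2030 = 1.275e+04 rad/s.
Step 2 — Component impedances:
  R: Z = R = 32.2 Ω
  L: Z = jωL = j·1.275e+04·0.0819 = 0 + j1045 Ω
Step 3 — Series combination: Z_total = R + L = 32.2 + j1045 Ω = 1045∠88.2° Ω.
Step 4 — Power factor: PF = cos(φ) = Re(Z)/|Z| = 32.2/1045 = 0.03081.
Step 5 — Type: Im(Z) = 1045 ⇒ lagging (phase φ = 88.2°).

PF = 0.03081 (lagging, φ = 88.2°)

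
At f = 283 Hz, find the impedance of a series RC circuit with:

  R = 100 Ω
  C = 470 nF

Step 1 — Angular frequency: ω = 2π·f = 2π·283 = 1778 rad/s.
Step 2 — Component impedances:
  R: Z = R = 100 Ω
  C: Z = 1/(jωC) = -j/(ω·C) = 0 - j1197 Ω
Step 3 — Series combination: Z_total = R + C = 100 - j1197 Ω = 1201∠-85.2° Ω.

Z = 100 - j1197 Ω = 1201∠-85.2° Ω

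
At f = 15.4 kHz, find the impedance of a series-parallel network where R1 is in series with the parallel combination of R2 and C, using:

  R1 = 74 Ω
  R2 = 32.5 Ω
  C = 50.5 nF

Step 1 — Angular frequency: ω = 2π·f = 2π·1.54e+04 = 9.676e+04 rad/s.
Step 2 — Component impedances:
  R1: Z = R = 74 Ω
  R2: Z = R = 32.5 Ω
  C: Z = 1/(jωC) = -j/(ω·C) = 0 - j204.6 Ω
Step 3 — Parallel branch: R2 || C = 1/(1/R2 + 1/C) = 31.7 - j5.034 Ω.
Step 4 — Series with R1: Z_total = R1 + (R2 || C) = 105.7 - j5.034 Ω = 105.8∠-2.7° Ω.

Z = 105.7 - j5.034 Ω = 105.8∠-2.7° Ω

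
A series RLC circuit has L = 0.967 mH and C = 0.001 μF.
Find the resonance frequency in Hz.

Step 1 — Resonance condition Im(Z)=0 gives ω₀ = 1/√(LC).
Step 2 — ω₀ = 1/√(0.000967·1e-09) = 1.017e+06 rad/s.
Step 3 — f₀ = ω₀/(2π) = 1.618e+05 Hz.

f₀ = 1.618e+05 Hz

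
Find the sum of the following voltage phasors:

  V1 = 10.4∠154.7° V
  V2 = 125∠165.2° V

Step 1 — Convert each phasor to rectangular form:
  V1 = 10.4·(cos(154.7°) + j·sin(154.7°)) = -9.402 + j4.445 V
  V2 = 125·(cos(165.2°) + j·sin(165.2°)) = -120.9 + j31.93 V
Step 2 — Sum components: V_total = -130.3 + j36.38 V.
Step 3 — Convert to polar: |V_total| = 135.2 V, ∠V_total = 164.4°.

V_total = 135.2∠164.4° V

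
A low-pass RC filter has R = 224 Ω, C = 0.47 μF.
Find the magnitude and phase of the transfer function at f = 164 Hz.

Step 1 — Angular frequency: ω = 2π·164 = 1030 rad/s.
Step 2 — Transfer function: H(jω) = 1/(1 + jωRC).
Step 3 — Denominator: 1 + jωRC = 1 + j·1030·224·4.7e-07 = 1 + j0.1085.
Step 4 — H = 0.9884 - j0.1072.
Step 5 — Magnitude: |H| = 0.9942 (-0.1 dB); phase: φ = -6.2°.

|H| = 0.9942 (-0.1 dB), φ = -6.2°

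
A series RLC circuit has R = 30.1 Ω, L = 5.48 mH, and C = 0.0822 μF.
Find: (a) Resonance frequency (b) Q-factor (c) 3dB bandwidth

Step 1 — Resonance condition Im(Z)=0 gives ω₀ = 1/√(LC).
Step 2 — ω₀ = 1/√(0.00548·8.22e-08) = 4.712e+04 rad/s.
Step 3 — f₀ = ω₀/(2π) = 7499 Hz.
Step 4 — Series Q: Q = ω₀L/R = 4.712e+04·0.00548/30.1 = 8.578.
Step 5 — 3dB bandwidth: Δω = ω₀/Q = 5493 rad/s; BW = Δω/(2π) = 874.2 Hz.

(a) f₀ = 7499 Hz  (b) Q = 8.578  (c) BW = 874.2 Hz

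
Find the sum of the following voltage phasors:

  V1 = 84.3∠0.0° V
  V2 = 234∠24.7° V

Step 1 — Convert each phasor to rectangular form:
  V1 = 84.3·(cos(0.0°) + j·sin(0.0°)) = 84.3 V
  V2 = 234·(cos(24.7°) + j·sin(24.7°)) = 212.6 + j97.78 V
Step 2 — Sum components: V_total = 296.9 + j97.78 V.
Step 3 — Convert to polar: |V_total| = 312.6 V, ∠V_total = 18.2°.

V_total = 312.6∠18.2° V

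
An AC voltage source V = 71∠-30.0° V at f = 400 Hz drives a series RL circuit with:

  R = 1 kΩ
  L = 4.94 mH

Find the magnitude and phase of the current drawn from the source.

Step 1 — Angular frequency: ω = 2π·f = 2π·400 = 2513 rad/s.
Step 2 — Component impedances:
  R: Z = R = 1000 Ω
  L: Z = jωL = j·2513·0.00494 = 0 + j12.42 Ω
Step 3 — Series combination: Z_total = R + L = 1000 + j12.42 Ω = 1000∠0.7° Ω.
Step 4 — Source phasor: V = 71∠-30.0° V = 61.49 - j35.5 V.
Step 5 — Ohm's law: I = V / Z_total = (61.49 - j35.5) / (1000 + j12.42) = 0.06104 - j0.03626 A.
Step 6 — Convert to polar: |I| = 0.07099 A, ∠I = -30.7°.

I = 0.07099∠-30.7° A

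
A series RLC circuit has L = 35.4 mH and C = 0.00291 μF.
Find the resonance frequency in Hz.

Step 1 — Resonance condition Im(Z)=0 gives ω₀ = 1/√(LC).
Step 2 — ω₀ = 1/√(0.0354·2.91e-09) = 9.853e+04 rad/s.
Step 3 — f₀ = ω₀/(2π) = 1.568e+04 Hz.

f₀ = 1.568e+04 Hz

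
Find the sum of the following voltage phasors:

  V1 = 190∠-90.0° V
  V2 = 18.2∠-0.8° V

Step 1 — Convert each phasor to rectangular form:
  V1 = 190·(cos(-90.0°) + j·sin(-90.0°)) = 0 - j190 V
  V2 = 18.2·(cos(-0.8°) + j·sin(-0.8°)) = 18.2 - j0.2541 V
Step 2 — Sum components: V_total = 18.2 - j190.3 V.
Step 3 — Convert to polar: |V_total| = 191.1 V, ∠V_total = -84.5°.

V_total = 191.1∠-84.5° V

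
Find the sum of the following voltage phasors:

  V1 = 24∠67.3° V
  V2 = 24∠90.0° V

Step 1 — Convert each phasor to rectangular form:
  V1 = 24·(cos(67.3°) + j·sin(67.3°)) = 9.262 + j22.14 V
  V2 = 24·(cos(90.0°) + j·sin(90.0°)) = 0 + j24 V
Step 2 — Sum components: V_total = 9.262 + j46.14 V.
Step 3 — Convert to polar: |V_total| = 47.06 V, ∠V_total = 78.6°.

V_total = 47.06∠78.6° V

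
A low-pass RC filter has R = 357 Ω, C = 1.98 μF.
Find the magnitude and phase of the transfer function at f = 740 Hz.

Step 1 — Angular frequency: ω = 2π·740 = 4650 rad/s.
Step 2 — Transfer function: H(jω) = 1/(1 + jωRC).
Step 3 — Denominator: 1 + jωRC = 1 + j·4650·357·1.98e-06 = 1 + j3.287.
Step 4 — H = 0.08473 - j0.2785.
Step 5 — Magnitude: |H| = 0.2911 (-10.7 dB); phase: φ = -73.1°.

|H| = 0.2911 (-10.7 dB), φ = -73.1°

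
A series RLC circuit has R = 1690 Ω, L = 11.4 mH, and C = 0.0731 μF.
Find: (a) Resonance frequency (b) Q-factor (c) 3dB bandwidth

Step 1 — Resonance condition Im(Z)=0 gives ω₀ = 1/√(LC).
Step 2 — ω₀ = 1/√(0.0114·7.31e-08) = 3.464e+04 rad/s.
Step 3 — f₀ = ω₀/(2π) = 5513 Hz.
Step 4 — Series Q: Q = ω₀L/R = 3.464e+04·0.0114/1690 = 0.2337.
Step 5 — 3dB bandwidth: Δω = ω₀/Q = 1.482e+05 rad/s; BW = Δω/(2π) = 2.359e+04 Hz.

(a) f₀ = 5513 Hz  (b) Q = 0.2337  (c) BW = 2.359e+04 Hz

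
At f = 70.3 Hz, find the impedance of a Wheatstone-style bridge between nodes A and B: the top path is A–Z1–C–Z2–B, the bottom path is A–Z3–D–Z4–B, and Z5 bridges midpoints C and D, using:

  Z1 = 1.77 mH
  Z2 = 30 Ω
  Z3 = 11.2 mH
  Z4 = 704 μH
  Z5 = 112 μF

Step 1 — Angular frequency: ω = 2π·f = 2π·70.3 = 441.7 rad/s.
Step 2 — Component impedances:
  Z1: Z = jωL = j·441.7·0.00177 = 0 + j0.7818 Ω
  Z2: Z = R = 30 Ω
  Z3: Z = jωL = j·441.7·0.0112 = 0 + j4.947 Ω
  Z4: Z = jωL = j·441.7·0.000704 = 0 + j0.311 Ω
  Z5: Z = 1/(jωC) = -j/(ω·C) = 0 - j20.21 Ω
Step 3 — Bridge requires nodal analysis (the Z5 bridge couples midpoints C and D, so the two paths cannot be reduced to a simple series/parallel combination). Setting node B to ground and injecting 1 A at node A, the 3-node admittance system at A, C, D solves to V_A = Z_AB = 1.612 + j6.502 Ω = 6.698∠76.1° Ω.

Z = 1.612 + j6.502 Ω = 6.698∠76.1° Ω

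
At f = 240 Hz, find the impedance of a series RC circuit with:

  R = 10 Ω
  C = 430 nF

Step 1 — Angular frequency: ω = 2π·f = 2π·240 = 1508 rad/s.
Step 2 — Component impedances:
  R: Z = R = 10 Ω
  C: Z = 1/(jωC) = -j/(ω·C) = 0 - j1542 Ω
Step 3 — Series combination: Z_total = R + C = 10 - j1542 Ω = 1542∠-89.6° Ω.

Z = 10 - j1542 Ω = 1542∠-89.6° Ω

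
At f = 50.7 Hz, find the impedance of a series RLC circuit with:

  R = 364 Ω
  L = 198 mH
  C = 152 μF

Step 1 — Angular frequency: ω = 2π·f = 2π·50.7 = 318.6 rad/s.
Step 2 — Component impedances:
  R: Z = R = 364 Ω
  L: Z = jωL = j·318.6·0.198 = 0 + j63.07 Ω
  C: Z = 1/(jωC) = -j/(ω·C) = 0 - j20.65 Ω
Step 3 — Series combination: Z_total = R + L + C = 364 + j42.42 Ω = 366.5∠6.6° Ω.

Z = 364 + j42.42 Ω = 366.5∠6.6° Ω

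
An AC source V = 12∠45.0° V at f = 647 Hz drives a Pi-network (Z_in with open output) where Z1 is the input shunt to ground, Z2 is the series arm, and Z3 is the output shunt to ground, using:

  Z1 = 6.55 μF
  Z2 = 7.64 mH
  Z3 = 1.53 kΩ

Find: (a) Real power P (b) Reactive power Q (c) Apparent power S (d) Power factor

Step 1 — Angular frequency: ω = 2π·f = 2π·647 = 4065 rad/s.
Step 2 — Component impedances:
  Z1: Z = 1/(jωC) = -j/(ω·C) = 0 - j37.56 Ω
  Z2: Z = jωL = j·4065·0.00764 = 0 + j31.06 Ω
  Z3: Z = R = 1530 Ω
Step 3 — With open output, the series arm Z2 and the output shunt Z3 appear in series to ground: Z2 + Z3 = 1530 + j31.06 Ω.
Step 4 — Parallel with input shunt Z1: Z_in = Z1 || (Z2 + Z3) = 0.9218 - j37.55 Ω = 37.56∠-88.6° Ω.
Step 5 — Source phasor: V = 12∠45.0° V = 8.485 + j8.485 V.
Step 6 — Current: I = V / Z = -0.2203 + j0.2314 A = 0.3195∠133.6° A.
Step 7 — Complex power: S = V·I* = 0.09408 - j3.832 VA.
Step 8 — Real power: P = Re(S) = 0.09408 W.
Step 9 — Reactive power: Q = Im(S) = -3.832 VAR.
Step 10 — Apparent power: |S| = 3.834 VA.
Step 11 — Power factor: PF = P/|S| = 0.02454 (leading).

(a) P = 0.09408 W  (b) Q = -3.832 VAR  (c) S = 3.834 VA  (d) PF = 0.02454 (leading)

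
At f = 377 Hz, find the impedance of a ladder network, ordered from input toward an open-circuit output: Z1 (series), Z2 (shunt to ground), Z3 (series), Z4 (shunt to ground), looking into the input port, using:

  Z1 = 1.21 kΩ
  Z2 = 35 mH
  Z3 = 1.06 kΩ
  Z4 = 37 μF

Step 1 — Angular frequency: ω = 2π·f = 2π·377 = 2369 rad/s.
Step 2 — Component impedances:
  Z1: Z = R = 1210 Ω
  Z2: Z = jωL = j·2369·0.035 = 0 + j82.91 Ω
  Z3: Z = R = 1060 Ω
  Z4: Z = 1/(jωC) = -j/(ω·C) = 0 - j11.41 Ω
Step 3 — Ladder network (open output): work backward from the far end, alternating series and parallel combinations. Z_in = 1216 + j82.47 Ω = 1219∠3.9° Ω.

Z = 1216 + j82.47 Ω = 1219∠3.9° Ω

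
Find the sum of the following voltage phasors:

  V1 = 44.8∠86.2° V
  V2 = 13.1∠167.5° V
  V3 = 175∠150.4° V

Step 1 — Convert each phasor to rectangular form:
  V1 = 44.8·(cos(86.2°) + j·sin(86.2°)) = 2.969 + j44.7 V
  V2 = 13.1·(cos(167.5°) + j·sin(167.5°)) = -12.79 + j2.835 V
  V3 = 175·(cos(150.4°) + j·sin(150.4°)) = -152.2 + j86.44 V
Step 2 — Sum components: V_total = -162 + j134 V.
Step 3 — Convert to polar: |V_total| = 210.2 V, ∠V_total = 140.4°.

V_total = 210.2∠140.4° V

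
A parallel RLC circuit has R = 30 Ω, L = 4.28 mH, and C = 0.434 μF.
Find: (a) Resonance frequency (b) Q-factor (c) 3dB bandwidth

Step 1 — Resonance: ω₀ = 1/√(LC) = 1/√(0.00428·4.34e-07) = 2.32e+04 rad/s.
Step 2 — f₀ = ω₀/(2π) = 3693 Hz.
Step 3 — Parallel Q: Q = R/(ω₀L) = 30/(2.32e+04·0.00428) = 0.3021.
Step 4 — Bandwidth: Δω = ω₀/Q = 7.68e+04 rad/s; BW = Δω/(2π) = 1.222e+04 Hz.

(a) f₀ = 3693 Hz  (b) Q = 0.3021  (c) BW = 1.222e+04 Hz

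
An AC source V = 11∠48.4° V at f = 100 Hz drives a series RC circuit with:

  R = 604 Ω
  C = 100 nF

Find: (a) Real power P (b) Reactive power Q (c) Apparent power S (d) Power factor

Step 1 — Angular frequency: ω = 2π·f = 2π·100 = 628.3 rad/s.
Step 2 — Component impedances:
  R: Z = R = 604 Ω
  C: Z = 1/(jωC) = -j/(ω·C) = 0 - j1.592e+04 Ω
Step 3 — Series combination: Z_total = R + C = 604 - j1.592e+04 Ω = 1.593e+04∠-87.8° Ω.
Step 4 — Source phasor: V = 11∠48.4° V = 7.303 + j8.226 V.
Step 5 — Current: I = V / Z = -0.0004987 + j0.0004778 A = 0.0006907∠136.2° A.
Step 6 — Complex power: S = V·I* = 0.0002881 - j0.007592 VA.
Step 7 — Real power: P = Re(S) = 0.0002881 W.
Step 8 — Reactive power: Q = Im(S) = -0.007592 VAR.
Step 9 — Apparent power: |S| = 0.007597 VA.
Step 10 — Power factor: PF = P/|S| = 0.03792 (leading).

(a) P = 0.0002881 W  (b) Q = -0.007592 VAR  (c) S = 0.007597 VA  (d) PF = 0.03792 (leading)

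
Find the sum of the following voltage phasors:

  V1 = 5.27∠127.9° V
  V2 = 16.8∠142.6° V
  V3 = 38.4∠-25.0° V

Step 1 — Convert each phasor to rectangular form:
  V1 = 5.27·(cos(127.9°) + j·sin(127.9°)) = -3.237 + j4.158 V
  V2 = 16.8·(cos(142.6°) + j·sin(142.6°)) = -13.35 + j10.2 V
  V3 = 38.4·(cos(-25.0°) + j·sin(-25.0°)) = 34.8 - j16.23 V
Step 2 — Sum components: V_total = 18.22 - j1.866 V.
Step 3 — Convert to polar: |V_total| = 18.31 V, ∠V_total = -5.8°.

V_total = 18.31∠-5.8° V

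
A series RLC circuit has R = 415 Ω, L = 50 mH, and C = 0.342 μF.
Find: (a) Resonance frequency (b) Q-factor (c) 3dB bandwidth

Step 1 — Resonance: ω₀ = 1/√(LC) = 1/√(0.05·3.42e-07) = 7647 rad/s.
Step 2 — f₀ = ω₀/(2π) = 1217 Hz.
Step 3 — Series Q: Q = ω₀L/R = 7647·0.05/415 = 0.9213.
Step 4 — Bandwidth: Δω = ω₀/Q = 8300 rad/s; BW = Δω/(2π) = 1321 Hz.

(a) f₀ = 1217 Hz  (b) Q = 0.9213  (c) BW = 1321 Hz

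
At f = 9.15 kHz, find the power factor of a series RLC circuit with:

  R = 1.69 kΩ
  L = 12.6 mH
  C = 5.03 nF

Step 1 — Angular frequency: ω = 2π·f = 2π·9150 = 5.749e+04 rad/s.
Step 2 — Component impedances:
  R: Z = R = 1690 Ω
  L: Z = jωL = j·5.749e+04·0.0126 = 0 + j724.4 Ω
  C: Z = 1/(jωC) = -j/(ω·C) = 0 - j3458 Ω
Step 3 — Series combination: Z_total = R + L + C = 1690 - j2734 Ω = 3214∠-58.3° Ω.
Step 4 — Power factor: PF = cos(φ) = Re(Z)/|Z| = 1690/3214 = 0.5258.
Step 5 — Type: Im(Z) = -2734 ⇒ leading (phase φ = -58.3°).

PF = 0.5258 (leading, φ = -58.3°)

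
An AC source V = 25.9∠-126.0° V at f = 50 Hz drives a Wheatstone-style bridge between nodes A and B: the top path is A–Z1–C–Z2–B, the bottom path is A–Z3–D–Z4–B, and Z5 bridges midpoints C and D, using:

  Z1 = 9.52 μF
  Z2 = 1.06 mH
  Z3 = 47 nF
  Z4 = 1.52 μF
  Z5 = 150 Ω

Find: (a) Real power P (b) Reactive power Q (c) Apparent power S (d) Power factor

Step 1 — Angular frequency: ω = 2π·f = 2π·50 = 314.2 rad/s.
Step 2 — Component impedances:
  Z1: Z = 1/(jωC) = -j/(ω·C) = 0 - j334.4 Ω
  Z2: Z = jωL = j·314.2·0.00106 = 0 + j0.333 Ω
  Z3: Z = 1/(jωC) = -j/(ω·C) = 0 - j6.773e+04 Ω
  Z4: Z = 1/(jωC) = -j/(ω·C) = 0 - j2094 Ω
  Z5: Z = R = 150 Ω
Step 3 — Bridge requires nodal analysis (the Z5 bridge couples midpoints C and D, so the two paths cannot be reduced to a simple series/parallel combination). Setting node B to ground and injecting 1 A at node A, the 3-node admittance system at A, C, D solves to V_A = Z_AB = 0.003837 - j332.4 Ω = 332.4∠-90.0° Ω.
Step 4 — Source phasor: V = 25.9∠-126.0° V = -15.22 - j20.95 V.
Step 5 — Current: I = V / Z = 0.06304 - j0.0458 A = 0.07792∠-36.0° A.
Step 6 — Complex power: S = V·I* = 2.33e-05 - j2.018 VA.
Step 7 — Real power: P = Re(S) = 2.33e-05 W.
Step 8 — Reactive power: Q = Im(S) = -2.018 VAR.
Step 9 — Apparent power: |S| = 2.018 VA.
Step 10 — Power factor: PF = P/|S| = 1.155e-05 (leading).

(a) P = 2.33e-05 W  (b) Q = -2.018 VAR  (c) S = 2.018 VA  (d) PF = 1.155e-05 (leading)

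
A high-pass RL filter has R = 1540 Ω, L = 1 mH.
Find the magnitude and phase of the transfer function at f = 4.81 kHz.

Step 1 — Angular frequency: ω = 2π·4810 = 3.022e+04 rad/s.
Step 2 — Transfer function: H(jω) = jωL/(R + jωL).
Step 3 — Numerator jωL = j·30.22; denominator R + jωL = 1540 + j30.22.
Step 4 — H = 0.000385 + j0.01962.
Step 5 — Magnitude: |H| = 0.01962 (-34.1 dB); phase: φ = 88.9°.

|H| = 0.01962 (-34.1 dB), φ = 88.9°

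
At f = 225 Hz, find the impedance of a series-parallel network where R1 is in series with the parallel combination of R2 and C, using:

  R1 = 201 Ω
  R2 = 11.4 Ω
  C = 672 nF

Step 1 — Angular frequency: ω = 2π·f = 2π·225 = 1414 rad/s.
Step 2 — Component impedances:
  R1: Z = R = 201 Ω
  R2: Z = R = 11.4 Ω
  C: Z = 1/(jωC) = -j/(ω·C) = 0 - j1053 Ω
Step 3 — Parallel branch: R2 || C = 1/(1/R2 + 1/C) = 11.4 - j0.1234 Ω.
Step 4 — Series with R1: Z_total = R1 + (R2 || C) = 212.4 - j0.1234 Ω = 212.4∠-0.0° Ω.

Z = 212.4 - j0.1234 Ω = 212.4∠-0.0° Ω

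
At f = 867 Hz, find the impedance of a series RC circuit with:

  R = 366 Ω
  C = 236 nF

Step 1 — Angular frequency: ω = 2π·f = 2π·867 = 5448 rad/s.
Step 2 — Component impedances:
  R: Z = R = 366 Ω
  C: Z = 1/(jωC) = -j/(ω·C) = 0 - j777.8 Ω
Step 3 — Series combination: Z_total = R + C = 366 - j777.8 Ω = 859.6∠-64.8° Ω.

Z = 366 - j777.8 Ω = 859.6∠-64.8° Ω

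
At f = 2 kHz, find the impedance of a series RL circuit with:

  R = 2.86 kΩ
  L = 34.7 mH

Step 1 — Angular frequency: ω = 2π·f = 2π·2000 = 1.257e+04 rad/s.
Step 2 — Component impedances:
  R: Z = R = 2860 Ω
  L: Z = jωL = j·1.257e+04·0.0347 = 0 + j436.1 Ω
Step 3 — Series combination: Z_total = R + L = 2860 + j436.1 Ω = 2893∠8.7° Ω.

Z = 2860 + j436.1 Ω = 2893∠8.7° Ω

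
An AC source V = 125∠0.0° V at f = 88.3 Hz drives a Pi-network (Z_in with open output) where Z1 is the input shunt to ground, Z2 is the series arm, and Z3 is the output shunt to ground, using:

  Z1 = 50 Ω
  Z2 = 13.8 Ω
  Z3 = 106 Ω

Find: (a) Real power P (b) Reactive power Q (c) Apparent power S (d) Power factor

Step 1 — Angular frequency: ω = 2π·f = 2π·88.3 = 554.8 rad/s.
Step 2 — Component impedances:
  Z1: Z = R = 50 Ω
  Z2: Z = R = 13.8 Ω
  Z3: Z = R = 106 Ω
Step 3 — With open output, the series arm Z2 and the output shunt Z3 appear in series to ground: Z2 + Z3 = 119.8 Ω.
Step 4 — Parallel with input shunt Z1: Z_in = Z1 || (Z2 + Z3) = 35.28 Ω = 35.28∠0.0° Ω.
Step 5 — Source phasor: V = 125∠0.0° V = 125 V.
Step 6 — Current: I = V / Z = 3.543 A = 3.543∠0.0° A.
Step 7 — Complex power: S = V·I* = 442.9 VA.
Step 8 — Real power: P = Re(S) = 442.9 W.
Step 9 — Reactive power: Q = Im(S) = 0 VAR.
Step 10 — Apparent power: |S| = 442.9 VA.
Step 11 — Power factor: PF = P/|S| = 1 (unity).

(a) P = 442.9 W  (b) Q = 0 VAR  (c) S = 442.9 VA  (d) PF = 1 (unity)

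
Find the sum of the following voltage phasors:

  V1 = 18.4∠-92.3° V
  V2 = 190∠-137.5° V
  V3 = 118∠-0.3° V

Step 1 — Convert each phasor to rectangular form:
  V1 = 18.4·(cos(-92.3°) + j·sin(-92.3°)) = -0.7384 - j18.39 V
  V2 = 190·(cos(-137.5°) + j·sin(-137.5°)) = -140.1 - j128.4 V
  V3 = 118·(cos(-0.3°) + j·sin(-0.3°)) = 118 - j0.6178 V
Step 2 — Sum components: V_total = -22.82 - j147.4 V.
Step 3 — Convert to polar: |V_total| = 149.1 V, ∠V_total = -98.8°.

V_total = 149.1∠-98.8° V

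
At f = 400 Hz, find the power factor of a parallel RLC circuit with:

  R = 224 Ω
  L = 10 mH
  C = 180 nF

Step 1 — Angular frequency: ω = 2π·f = 2π·400 = 2513 rad/s.
Step 2 — Component impedances:
  R: Z = R = 224 Ω
  L: Z = jωL = j·2513·0.01 = 0 + j25.13 Ω
  C: Z = 1/(jωC) = -j/(ω·C) = 0 - j2210 Ω
Step 3 — Parallel combination: 1/Z_total = 1/R + 1/L + 1/C; Z_total = 2.848 + j25.1 Ω = 25.26∠83.5° Ω.
Step 4 — Power factor: PF = cos(φ) = Re(Z)/|Z| = 2.8484/25.26 = 0.1128.
Step 5 — Type: Im(Z) = 25.1 ⇒ lagging (phase φ = 83.5°).

PF = 0.1128 (lagging, φ = 83.5°)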